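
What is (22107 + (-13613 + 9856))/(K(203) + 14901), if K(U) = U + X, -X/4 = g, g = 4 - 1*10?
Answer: 9175/7564 ≈ 1.2130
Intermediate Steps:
g = -6 (g = 4 - 10 = -6)
X = 24 (X = -4*(-6) = 24)
K(U) = 24 + U (K(U) = U + 24 = 24 + U)
(22107 + (-13613 + 9856))/(K(203) + 14901) = (22107 + (-13613 + 9856))/((24 + 203) + 14901) = (22107 - 3757)/(227 + 14901) = 18350/15128 = 18350*(1/15128) = 9175/7564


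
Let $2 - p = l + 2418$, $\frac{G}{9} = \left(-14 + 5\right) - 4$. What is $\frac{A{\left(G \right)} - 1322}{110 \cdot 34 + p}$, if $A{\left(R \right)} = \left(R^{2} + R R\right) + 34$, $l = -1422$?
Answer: $\frac{13045}{1373} \approx 9.5011$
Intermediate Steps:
$G = -117$ ($G = 9 \left(\left(-14 + 5\right) - 4\right) = 9 \left(-9 - 4\right) = 9 \left(-13\right) = -117$)
$A{\left(R \right)} = 34 + 2 R^{2}$ ($A{\left(R \right)} = \left(R^{2} + R^{2}\right) + 34 = 2 R^{2} + 34 = 34 + 2 R^{2}$)
$p = -994$ ($p = 2 - \left(-1422 + 2418\right) = 2 - 996 = -994$)
$\frac{A{\left(G \right)} - 1322}{110 \cdot 34 + p} = \frac{\left(34 + 2 \left(-117\right)^{2}\right) - 1322}{110 \cdot 34 - 994} = \frac{\left(34 + 2 \cdot 13689\right) - 1322}{3740 - 994} = \frac{\left(34 + 27378\right) - 1322}{2746} = \left(27412 - 1322\right) \frac{1}{2746} = 26090 \cdot \frac{1}{2746} = \frac{13045}{1373}$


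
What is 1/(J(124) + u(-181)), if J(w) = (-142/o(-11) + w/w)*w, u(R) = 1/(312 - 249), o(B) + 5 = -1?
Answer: 63/192697 ≈ 0.00032694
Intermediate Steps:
o(B) = -6 (o(B) = -5 - 1 = -6)
u(R) = 1/63
J(w) = 74*w/3 (J(w) = (-142/(-6) + w/w)*w = (-142*(-⅙) + 1)*w = (71/3 + 1)*w = 74*w/3)
1/(J(124) + u(-181)) = 1/((74/3)*124 + 1/63) = 1/(9176/3 + 1/63) = 1/(192697/63) = 63/192697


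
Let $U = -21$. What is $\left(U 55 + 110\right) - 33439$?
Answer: $-34484$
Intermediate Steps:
$\left(U 55 + 110\right) - 33439 = \left(\left(-21\right) 55 + 110\right) - 33439 = \left(-1155 + 110\right) - 33439 = -1045 - 33439 = -34484$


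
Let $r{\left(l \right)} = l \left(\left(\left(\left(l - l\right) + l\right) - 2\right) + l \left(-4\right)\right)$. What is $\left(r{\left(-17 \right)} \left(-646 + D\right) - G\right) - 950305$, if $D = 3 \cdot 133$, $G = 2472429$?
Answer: $-3216983$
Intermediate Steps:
$D = 399$
$r{\left(l \right)} = l \left(-2 - 3 l\right)$ ($r{\left(l \right)} = l \left(\left(\left(0 + l\right) - 2\right) - 4 l\right) = l \left(\left(l - 2\right) - 4 l\right) = l \left(\left(-2 + l\right) - 4 l\right) = l \left(-2 - 3 l\right)$)
$\left(r{\left(-17 \right)} \left(-646 + D\right) - G\right) - 950305 = \left(\left(-1\right) \left(-17\right) \left(2 + 3 \left(-17\right)\right) \left(-646 + 399\right) - 2472429\right) - 950305 = \left(\left(-1\right) \left(-17\right) \left(2 - 51\right) \left(-247\right) - 2472429\right) - 950305 = \left(\left(-1\right) \left(-17\right) \left(-49\right) \left(-247\right) - 2472429\right) - 950305 = \left(\left(-833\right) \left(-247\right) - 2472429\right) - 950305 = \left(205751 - 2472429\right) - 950305 = -2266678 - 950305 = -3216983$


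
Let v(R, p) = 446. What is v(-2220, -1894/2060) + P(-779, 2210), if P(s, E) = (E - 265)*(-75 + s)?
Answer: -1660584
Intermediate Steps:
P(s, E) = (-265 + E)*(-75 + s)
v(-2220, -1894/2060) + P(-779, 2210) = 446 + (19875 - 265*(-779) - 75*2210 + 2210*(-779)) = 446 + (19875 + 206435 - 165750 - 1721590) = 446 - 1661030 = -1660584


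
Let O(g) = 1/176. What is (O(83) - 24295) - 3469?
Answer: -4886463/176 ≈ -27764.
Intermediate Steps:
O(g) = 1/176
(O(83) - 24295) - 3469 = (1/176 - 24295) - 3469 = -4275919/176 - 3469 = -4886463/176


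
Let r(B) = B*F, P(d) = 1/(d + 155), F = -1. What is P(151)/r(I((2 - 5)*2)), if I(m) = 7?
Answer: -1/2142 ≈ -0.00046685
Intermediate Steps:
P(d) = 1/(155 + d)
r(B) = -B (r(B) = B*(-1) = -B)
P(151)/r(I((2 - 5)*2)) = 1/((155 + 151)*((-1*7))) = 1/(306*(-7)) = (1/306)*(-⅐) = -1/2142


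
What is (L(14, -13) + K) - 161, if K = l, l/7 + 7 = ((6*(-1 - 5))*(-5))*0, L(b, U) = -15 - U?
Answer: -212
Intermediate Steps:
l = -49 (l = -49 + 7*(((6*(-1 - 5))*(-5))*0) = -49 + 7*(((6*(-6))*(-5))*0) = -49 + 7*(-36*(-5)*0) = -49 + 7*(180*0) = -49 + 7*0 = -49 + 0 = -49)
K = -49
(L(14, -13) + K) - 161 = ((-15 - 1*(-13)) - 49) - 161 = ((-15 + 13) - 49) - 161 = (-2 - 49) - 161 = -51 - 161 = -212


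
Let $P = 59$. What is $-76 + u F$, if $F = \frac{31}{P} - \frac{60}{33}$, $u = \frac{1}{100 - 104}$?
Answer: $- \frac{196457}{2596} \approx -75.677$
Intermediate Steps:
$u = - \frac{1}{4}$ ($u = \frac{1}{-4} = - \frac{1}{4} \approx -0.25$)
$F = - \frac{839}{649}$ ($F = \frac{31}{59} - \frac{60}{33} = 31 \cdot \frac{1}{59} - \frac{20}{11} = \frac{31}{59} - \frac{20}{11} = - \frac{839}{649} \approx -1.2928$)
$-76 + u F = -76 - - \frac{839}{2596} = -76 + \frac{839}{2596} = - \frac{196457}{2596}$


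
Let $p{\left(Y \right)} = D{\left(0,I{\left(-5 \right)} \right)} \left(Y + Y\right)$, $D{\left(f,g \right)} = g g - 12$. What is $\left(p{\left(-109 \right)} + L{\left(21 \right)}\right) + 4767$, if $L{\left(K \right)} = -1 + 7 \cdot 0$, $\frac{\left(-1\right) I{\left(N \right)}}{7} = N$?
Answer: $-259668$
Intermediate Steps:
$I{\left(N \right)} = - 7 N$
$D{\left(f,g \right)} = -12 + g^{2}$ ($D{\left(f,g \right)} = g^{2} - 12 = -12 + g^{2}$)
$L{\left(K \right)} = -1$ ($L{\left(K \right)} = -1 + 0 = -1$)
$p{\left(Y \right)} = 2426 Y$ ($p{\left(Y \right)} = \left(-12 + \left(\left(-7\right) \left(-5\right)\right)^{2}\right) \left(Y + Y\right) = \left(-12 + 35^{2}\right) 2 Y = \left(-12 + 1225\right) 2 Y = 1213 \cdot 2 Y = 2426 Y$)
$\left(p{\left(-109 \right)} + L{\left(21 \right)}\right) + 4767 = \left(2426 \left(-109\right) - 1\right) + 4767 = \left(-264434 - 1\right) + 4767 = -264435 + 4767 = -259668$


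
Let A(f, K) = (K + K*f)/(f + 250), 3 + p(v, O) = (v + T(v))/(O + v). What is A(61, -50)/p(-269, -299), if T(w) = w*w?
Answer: 440200/5737639 ≈ 0.076721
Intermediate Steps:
T(w) = w**2
p(v, O) = -3 + (v + v**2)/(O + v)
A(f, K) = (K + K*f)/(250 + f)
A(61, -50)/p(-269, -299) = (-50*(1 + 61)/(250 + 61))/((((-269)**2 - 3*(-299) - 2*(-269))/(-299 - 269))) = (-50*62/311)/(((72361 + 897 + 538)/(-568))) = (-50*1/311*62)/((-1/568*73796)) = -3100/(311*(-18449/142)) = -3100/311*(-142/18449) = 440200/5737639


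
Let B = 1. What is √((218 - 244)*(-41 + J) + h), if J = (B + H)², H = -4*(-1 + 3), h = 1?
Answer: 3*I*√23 ≈ 14.387*I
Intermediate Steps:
H = -8 (H = -4*2 = -8)
J = 49 (J = (1 - 8)² = (-7)² = 49)
√((218 - 244)*(-41 + J) + h) = √((218 - 244)*(-41 + 49) + 1) = √(-26*8 + 1) = √(-208 + 1) = √(-207) = 3*I*√23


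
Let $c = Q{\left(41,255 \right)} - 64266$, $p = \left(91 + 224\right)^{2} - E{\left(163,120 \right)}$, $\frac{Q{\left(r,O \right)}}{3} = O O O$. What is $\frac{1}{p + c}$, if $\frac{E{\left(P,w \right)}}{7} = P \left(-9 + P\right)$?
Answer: $\frac{1}{49603370} \approx 2.016 \cdot 10^{-8}$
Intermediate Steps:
$E{\left(P,w \right)} = 7 P \left(-9 + P\right)$
$Q{\left(r,O \right)} = 3 O^{3}$ ($Q{\left(r,O \right)} = 3 O O O = 3 O^{2} O = 3 O^{3}$)
$p = -76489$ ($p = \left(91 + 224\right)^{2} - 7 \cdot 163 \left(-9 + 163\right) = 315^{2} - 7 \cdot 163 \cdot 154 = 99225 - 175714 = -76489$)
$c = 49679859$ ($c = 3 \cdot 255^{3} - 64266 = 3 \cdot 16581375 - 64266 = 49744125 - 64266 = 49679859$)
$\frac{1}{p + c} = \frac{1}{-76489 + 49679859} = \frac{1}{49603370}$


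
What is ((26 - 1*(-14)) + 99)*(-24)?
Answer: -3336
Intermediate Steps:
((26 - 1*(-14)) + 99)*(-24) = ((26 + 14) + 99)*(-24) = (40 + 99)*(-24) = 139*(-24) = -3336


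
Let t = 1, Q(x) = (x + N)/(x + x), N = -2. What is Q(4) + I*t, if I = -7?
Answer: -27/4 ≈ -6.7500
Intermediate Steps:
Q(x) = (-2 + x)/(2*x) (Q(x) = (x - 2)/(x + x) = (-2 + x)/((2*x)) = (-2 + x)*(1/(2*x)) = (-2 + x)/(2*x))
Q(4) + I*t = (1/2)*(-2 + 4)/4 - 7*1 = (1/2)*(1/4)*2 - 7 = 1/4 - 7 = -27/4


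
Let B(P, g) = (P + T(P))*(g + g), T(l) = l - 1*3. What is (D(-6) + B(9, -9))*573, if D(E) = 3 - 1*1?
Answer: -153564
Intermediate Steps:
T(l) = -3 + l (T(l) = l - 3 = -3 + l)
B(P, g) = 2*g*(-3 + 2*P) (B(P, g) = (P + (-3 + P))*(g + g) = (-3 + 2*P)*(2*g) = 2*g*(-3 + 2*P))
D(E) = 2 (D(E) = 3 - 1 = 2)
(D(-6) + B(9, -9))*573 = (2 + 2*(-9)*(-3 + 2*9))*573 = (2 + 2*(-9)*(-3 + 18))*573 = (2 + 2*(-9)*15)*573 = (2 - 270)*573 = -268*573 = -153564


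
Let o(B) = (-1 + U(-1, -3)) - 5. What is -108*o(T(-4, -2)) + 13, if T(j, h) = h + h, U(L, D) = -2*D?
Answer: 13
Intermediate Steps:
T(j, h) = 2*h
o(B) = 0 (o(B) = (-1 - 2*(-3)) - 5 = (-1 + 6) - 5 = 5 - 5 = 0)
-108*o(T(-4, -2)) + 13 = -108*0 + 13 = 0 + 13 = 13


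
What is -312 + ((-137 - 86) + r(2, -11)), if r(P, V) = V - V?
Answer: -535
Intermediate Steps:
r(P, V) = 0
-312 + ((-137 - 86) + r(2, -11)) = -312 + ((-137 - 86) + 0) = -312 + (-223 + 0) = -312 - 223 = -535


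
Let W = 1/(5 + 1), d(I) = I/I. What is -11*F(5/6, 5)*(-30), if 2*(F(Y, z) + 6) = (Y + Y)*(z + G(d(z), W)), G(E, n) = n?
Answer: -3355/6 ≈ -559.17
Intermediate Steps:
d(I) = 1
W = ⅙ (W = 1/6 = ⅙ ≈ 0.16667)
F(Y, z) = -6 + Y*(⅙ + z) (F(Y, z) = -6 + ((Y + Y)*(z + ⅙))/2 = -6 + ((2*Y)*(⅙ + z))/2 = -6 + (2*Y*(⅙ + z))/2 = -6 + Y*(⅙ + z))
-11*F(5/6, 5)*(-30) = -11*(-6 + (5/6)/6 + (5/6)*5)*(-30) = -11*(-6 + (5*(⅙))/6 + (5*(⅙))*5)*(-30) = -11*(-6 + (⅙)*(⅚) + (⅚)*5)*(-30) = -11*(-6 + 5/36 + 25/6)*(-30) = -11*(-61/36)*(-30) = (671/36)*(-30) = -3355/6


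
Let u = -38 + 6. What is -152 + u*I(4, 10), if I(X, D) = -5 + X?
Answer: -120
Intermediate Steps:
u = -32
-152 + u*I(4, 10) = -152 - 32*(-5 + 4) = -152 - 32*(-1) = -152 + 32 = -120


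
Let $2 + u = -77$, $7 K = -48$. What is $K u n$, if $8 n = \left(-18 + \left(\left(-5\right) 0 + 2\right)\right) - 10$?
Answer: $- \frac{12324}{7} \approx -1760.6$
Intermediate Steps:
$K = - \frac{48}{7}$ ($K = \frac{1}{7} \left(-48\right) = - \frac{48}{7} \approx -6.8571$)
$u = -79$ ($u = -2 - 77 = -79$)
$n = - \frac{13}{4}$ ($n = \frac{\left(-18 + \left(\left(-5\right) 0 + 2\right)\right) - 10}{8} = \frac{\left(-18 + \left(0 + 2\right)\right) - 10}{8} = \frac{\left(-18 + 2\right) - 10}{8} = \frac{-16 - 10}{8} = \frac{1}{8} \left(-26\right) = - \frac{13}{4} \approx -3.25$)
$K u n = \left(- \frac{48}{7}\right) \left(-79\right) \left(- \frac{13}{4}\right) = \frac{3792}{7} \left(- \frac{13}{4}\right) = - \frac{12324}{7}$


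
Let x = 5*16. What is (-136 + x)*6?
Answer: -336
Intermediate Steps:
x = 80
(-136 + x)*6 = (-136 + 80)*6 = -56*6 = -336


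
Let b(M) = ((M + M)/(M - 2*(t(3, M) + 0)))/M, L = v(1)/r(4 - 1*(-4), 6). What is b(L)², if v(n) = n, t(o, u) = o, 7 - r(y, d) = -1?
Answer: 256/2209 ≈ 0.11589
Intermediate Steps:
r(y, d) = 8 (r(y, d) = 7 - 1*(-1) = 7 + 1 = 8)
L = ⅛ (L = 1/8 = 1*(⅛) = ⅛ ≈ 0.12500)
b(M) = 2/(-6 + M) (b(M) = ((M + M)/(M - 2*(3 + 0)))/M = ((2*M)/(M - 2*3))/M = ((2*M)/(M - 6))/M = ((2*M)/(-6 + M))/M = (2*M/(-6 + M))/M = 2/(-6 + M))
b(L)² = (2/(-6 + ⅛))² = (2/(-47/8))² = (2*(-8/47))² = (-16/47)² = 256/2209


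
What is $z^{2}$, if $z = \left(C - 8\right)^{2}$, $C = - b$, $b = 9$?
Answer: $83521$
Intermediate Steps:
$C = -9$ ($C = \left(-1\right) 9 = -9$)
$z = 289$ ($z = \left(-9 - 8\right)^{2} = \left(-17\right)^{2} = 289$)
$z^{2} = 289^{2} = 83521$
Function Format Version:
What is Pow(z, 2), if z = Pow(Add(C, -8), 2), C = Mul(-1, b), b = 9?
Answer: 83521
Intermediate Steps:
C = -9 (C = Mul(-1, 9) = -9)
z = 289 (z = Pow(Add(-9, -8), 2) = Pow(-17, 2) = 289)
Pow(z, 2) = Pow(289, 2) = 83521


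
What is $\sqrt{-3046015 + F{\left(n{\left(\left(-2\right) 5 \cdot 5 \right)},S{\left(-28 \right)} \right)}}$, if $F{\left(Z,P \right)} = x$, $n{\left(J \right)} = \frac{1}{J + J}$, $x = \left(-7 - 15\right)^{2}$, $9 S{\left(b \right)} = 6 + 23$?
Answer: $i \sqrt{3045531} \approx 1745.1 i$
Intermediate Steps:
$S{\left(b \right)} = \frac{29}{9}$ ($S{\left(b \right)} = \frac{6 + 23}{9} = \frac{1}{9} \cdot 29 = \frac{29}{9}$)
$x = 484$ ($x = \left(-22\right)^{2} = 484$)
$n{\left(J \right)} = \frac{1}{2 J}$
$F{\left(Z,P \right)} = 484$
$\sqrt{-3046015 + F{\left(n{\left(\left(-2\right) 5 \cdot 5 \right)},S{\left(-28 \right)} \right)}} = \sqrt{-3046015 + 484} = \sqrt{-3045531} = i \sqrt{3045531}$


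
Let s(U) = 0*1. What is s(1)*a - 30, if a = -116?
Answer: -30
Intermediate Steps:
s(U) = 0
s(1)*a - 30 = 0*(-116) - 30 = 0 - 30 = -30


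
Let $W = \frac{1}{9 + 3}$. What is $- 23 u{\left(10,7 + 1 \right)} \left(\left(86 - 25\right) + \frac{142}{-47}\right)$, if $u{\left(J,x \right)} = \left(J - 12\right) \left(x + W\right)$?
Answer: $\frac{6079475}{282} \approx 21558.0$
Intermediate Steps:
$W = \frac{1}{12} \approx 0.083333$
$u{\left(J,x \right)} = \left(-12 + J\right) \left(\frac{1}{12} + x\right)$ ($u{\left(J,x \right)} = \left(J - 12\right) \left(x + \frac{1}{12}\right) = \left(-12 + J\right) \left(\frac{1}{12} + x\right)$)
$- 23 u{\left(10,7 + 1 \right)} \left(\left(86 - 25\right) + \frac{142}{-47}\right) = - 23 \left(-1 - 12 \left(7 + 1\right) + \frac{1}{12} \cdot 10 + 10 \left(7 + 1\right)\right) \left(\left(86 - 25\right) + \frac{142}{-47}\right) = - 23 \left(-1 - 96 + \frac{5}{6} + 10 \cdot 8\right) \left(\left(86 - 25\right) + 142 \left(- \frac{1}{47}\right)\right) = - 23 \left(-1 - 96 + \frac{5}{6} + 80\right) \left(61 - \frac{142}{47}\right) = - 23 \left(\left(- \frac{97}{6}\right) \frac{2725}{47}\right) = \left(-23\right) \left(- \frac{264325}{282}\right) = \frac{6079475}{282}$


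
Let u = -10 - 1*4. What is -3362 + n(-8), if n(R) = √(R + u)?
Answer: -3362 + I*√22 ≈ -3362.0 + 4.6904*I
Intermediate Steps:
u = -14 (u = -10 - 4 = -14)
n(R) = √(-14 + R) (n(R) = √(R - 14) = √(-14 + R))
-3362 + n(-8) = -3362 + √(-14 - 8) = -3362 + √(-22) = -3362 + I*√22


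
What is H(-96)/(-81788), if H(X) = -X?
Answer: -24/20447 ≈ -0.0011738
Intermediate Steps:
H(-96)/(-81788) = -1*(-96)/(-81788) = 96*(-1/81788) = -24/20447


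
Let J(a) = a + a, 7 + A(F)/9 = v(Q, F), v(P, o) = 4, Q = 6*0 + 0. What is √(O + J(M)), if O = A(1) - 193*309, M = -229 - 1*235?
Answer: 4*I*√3787 ≈ 246.15*I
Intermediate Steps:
M = -464 (M = -229 - 235 = -464)
Q = 0 (Q = 0 + 0 = 0)
A(F) = -27 (A(F) = -63 + 9*4 = -63 + 36 = -27)
J(a) = 2*a
O = -59664 (O = -27 - 193*309 = -27 - 59637 = -59664)
√(O + J(M)) = √(-59664 + 2*(-464)) = √(-59664 - 928) = √(-60592) = 4*I*√3787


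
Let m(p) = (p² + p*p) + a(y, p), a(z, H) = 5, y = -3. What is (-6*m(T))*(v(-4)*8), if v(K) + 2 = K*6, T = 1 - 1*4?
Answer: 28704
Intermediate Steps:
T = -3 (T = 1 - 4 = -3)
v(K) = -2 + 6*K (v(K) = -2 + K*6 = -2 + 6*K)
m(p) = 5 + 2*p² (m(p) = (p² + p*p) + 5 = (p² + p²) + 5 = 2*p² + 5 = 5 + 2*p²)
(-6*m(T))*(v(-4)*8) = (-6*(5 + 2*(-3)²))*((-2 + 6*(-4))*8) = (-6*(5 + 2*9))*((-2 - 24)*8) = (-6*(5 + 18))*(-26*8) = -6*23*(-208) = -138*(-208) = 28704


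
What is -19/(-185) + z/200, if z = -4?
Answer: 153/1850 ≈ 0.082703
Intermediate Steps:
-19/(-185) + z/200 = -19/(-185) - 4/200 = -19*(-1/185) - 4*1/200 = 19/185 - 1/50 = 153/1850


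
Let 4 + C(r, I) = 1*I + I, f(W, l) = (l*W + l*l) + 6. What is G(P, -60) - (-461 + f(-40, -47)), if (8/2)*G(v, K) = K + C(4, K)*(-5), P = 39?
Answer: -3494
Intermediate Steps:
f(W, l) = 6 + l² + W*l (f(W, l) = (W*l + l²) + 6 = (l² + W*l) + 6 = 6 + l² + W*l)
C(r, I) = -4 + 2*I (C(r, I) = -4 + (1*I + I) = -4 + (I + I) = -4 + 2*I)
G(v, K) = 5 - 9*K/4 (G(v, K) = (K + (-4 + 2*K)*(-5))/4 = (K + (20 - 10*K))/4 = (20 - 9*K)/4 = 5 - 9*K/4)
G(P, -60) - (-461 + f(-40, -47)) = (5 - 9/4*(-60)) - (-461 + (6 + (-47)² - 40*(-47))) = (5 + 135) - (-461 + (6 + 2209 + 1880)) = 140 - (-461 + 4095) = 140 - 1*3634 = 140 - 3634 = -3494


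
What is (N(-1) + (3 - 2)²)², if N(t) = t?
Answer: 0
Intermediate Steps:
(N(-1) + (3 - 2)²)² = (-1 + (3 - 2)²)² = (-1 + 1²)² = (-1 + 1)² = 0² = 0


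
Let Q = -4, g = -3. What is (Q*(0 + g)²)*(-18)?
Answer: 648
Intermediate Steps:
(Q*(0 + g)²)*(-18) = -4*(0 - 3)²*(-18) = -4*(-3)²*(-18) = -4*9*(-18) = -36*(-18) = 648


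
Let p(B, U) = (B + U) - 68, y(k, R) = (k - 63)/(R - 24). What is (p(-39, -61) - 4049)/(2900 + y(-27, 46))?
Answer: -46387/31855 ≈ -1.4562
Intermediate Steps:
y(k, R) = (-63 + k)/(-24 + R)
p(B, U) = -68 + B + U
(p(-39, -61) - 4049)/(2900 + y(-27, 46)) = ((-68 - 39 - 61) - 4049)/(2900 + (-63 - 27)/(-24 + 46)) = (-168 - 4049)/(2900 - 90/22) = -4217/(2900 + (1/22)*(-90)) = -4217/(2900 - 45/11) = -4217/31855/11 = -4217*11/31855 = -46387/31855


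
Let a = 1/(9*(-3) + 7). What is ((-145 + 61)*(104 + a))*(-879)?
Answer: 38376261/5 ≈ 7.6752e+6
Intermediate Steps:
a = -1/20 (a = 1/(-27 + 7) = 1/(-20) = -1/20 ≈ -0.050000)
((-145 + 61)*(104 + a))*(-879) = ((-145 + 61)*(104 - 1/20))*(-879) = -84*2079/20*(-879) = -43659/5*(-879) = 38376261/5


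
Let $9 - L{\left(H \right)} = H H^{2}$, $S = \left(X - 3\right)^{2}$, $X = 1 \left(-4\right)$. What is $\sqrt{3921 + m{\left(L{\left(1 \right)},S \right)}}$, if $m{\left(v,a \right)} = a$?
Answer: $\sqrt{3970} \approx 63.008$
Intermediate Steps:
$X = -4$
$S = 49$ ($S = \left(-4 - 3\right)^{2} = \left(-7\right)^{2} = 49$)
$L{\left(H \right)} = 9 - H^{3}$ ($L{\left(H \right)} = 9 - H H^{2} = 9 - H^{3}$)
$\sqrt{3921 + m{\left(L{\left(1 \right)},S \right)}} = \sqrt{3921 + 49} = \sqrt{3970}$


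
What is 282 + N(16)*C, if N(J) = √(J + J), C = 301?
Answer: 282 + 1204*√2 ≈ 1984.7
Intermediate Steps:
N(J) = √2*√J (N(J) = √(2*J) = √2*√J)
282 + N(16)*C = 282 + (√2*√16)*301 = 282 + (√2*4)*301 = 282 + (4*√2)*301 = 282 + 1204*√2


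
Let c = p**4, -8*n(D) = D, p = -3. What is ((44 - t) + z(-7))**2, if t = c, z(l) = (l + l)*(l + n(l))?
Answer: 38025/16 ≈ 2376.6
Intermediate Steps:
n(D) = -D/8
z(l) = 7*l**2/4 (z(l) = (l + l)*(l - l/8) = (2*l)*(7*l/8) = 7*l**2/4)
c = 81 (c = (-3)**4 = 81)
t = 81
((44 - t) + z(-7))**2 = ((44 - 1*81) + (7/4)*(-7)**2)**2 = ((44 - 81) + (7/4)*49)**2 = (-37 + 343/4)**2 = (195/4)**2 = 38025/16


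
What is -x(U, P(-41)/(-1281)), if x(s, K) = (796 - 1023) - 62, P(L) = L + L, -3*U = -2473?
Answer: 289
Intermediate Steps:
U = 2473/3 (U = -⅓*(-2473) = 2473/3 ≈ 824.33)
P(L) = 2*L
x(s, K) = -289 (x(s, K) = -227 - 62 = -289)
-x(U, P(-41)/(-1281)) = -1*(-289) = 289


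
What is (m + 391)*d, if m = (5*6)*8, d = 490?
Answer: 309190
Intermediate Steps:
m = 240 (m = 30*8 = 240)
(m + 391)*d = (240 + 391)*490 = 631*490 = 309190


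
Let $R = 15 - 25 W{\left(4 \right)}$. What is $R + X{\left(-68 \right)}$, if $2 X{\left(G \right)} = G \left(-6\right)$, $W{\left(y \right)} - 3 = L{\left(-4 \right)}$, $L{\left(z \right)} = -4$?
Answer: $244$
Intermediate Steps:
$W{\left(y \right)} = -1$ ($W{\left(y \right)} = 3 - 4 = -1$)
$X{\left(G \right)} = - 3 G$ ($X{\left(G \right)} = \frac{G \left(-6\right)}{2} = \frac{\left(-6\right) G}{2} = - 3 G$)
$R = 40$ ($R = 15 - -25 = 15 + 25 = 40$)
$R + X{\left(-68 \right)} = 40 - -204 = 40 + 204 = 244$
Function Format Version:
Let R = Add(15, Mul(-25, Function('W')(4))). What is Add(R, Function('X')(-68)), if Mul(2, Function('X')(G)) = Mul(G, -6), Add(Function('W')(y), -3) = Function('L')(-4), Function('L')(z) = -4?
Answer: 244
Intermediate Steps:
Function('W')(y) = -1 (Function('W')(y) = Add(3, -4) = -1)
Function('X')(G) = Mul(-3, G) (Function('X')(G) = Mul(Rational(1, 2), Mul(G, -6)) = Mul(Rational(1, 2), Mul(-6, G)) = Mul(-3, G))
R = 40 (R = Add(15, Mul(-25, -1)) = Add(15, 25) = 40)
Add(R, Function('X')(-68)) = Add(40, Mul(-3, -68)) = Add(40, 204) = 244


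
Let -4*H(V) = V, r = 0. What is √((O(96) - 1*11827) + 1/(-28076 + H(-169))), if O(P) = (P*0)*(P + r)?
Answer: I*√148715752475615/112135 ≈ 108.75*I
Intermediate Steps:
H(V) = -V/4
O(P) = 0 (O(P) = (P*0)*(P + 0) = 0*P = 0)
√((O(96) - 1*11827) + 1/(-28076 + H(-169))) = √((0 - 1*11827) + 1/(-28076 - ¼*(-169))) = √((0 - 11827) + 1/(-28076 + 169/4)) = √(-11827 + 1/(-112135/4)) = √(-11827 - 4/112135) = √(-1326220649/112135) = I*√148715752475615/112135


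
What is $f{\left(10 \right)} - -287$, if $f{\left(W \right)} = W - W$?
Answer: $287$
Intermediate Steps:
$f{\left(W \right)} = 0$
$f{\left(10 \right)} - -287 = 0 - -287 = 0 + 287 = 287$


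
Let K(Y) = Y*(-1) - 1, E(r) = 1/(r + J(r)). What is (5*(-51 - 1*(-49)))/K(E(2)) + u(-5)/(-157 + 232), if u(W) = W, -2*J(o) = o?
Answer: 74/15 ≈ 4.9333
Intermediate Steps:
J(o) = -o/2
E(r) = 2/r (E(r) = 1/(r - r/2) = 1/(r/2) = 2/r)
K(Y) = -1 - Y (K(Y) = -Y - 1 = -1 - Y)
(5*(-51 - 1*(-49)))/K(E(2)) + u(-5)/(-157 + 232) = (5*(-51 - 1*(-49)))/(-1 - 2/2) - 5/(-157 + 232) = (5*(-51 + 49))/(-1 - 2/2) - 5/75 = (5*(-2))/(-1 - 1*1) - 5*1/75 = -10/(-1 - 1) - 1/15 = -10/(-2) - 1/15 = -10*(-1/2) - 1/15 = 5 - 1/15 = 74/15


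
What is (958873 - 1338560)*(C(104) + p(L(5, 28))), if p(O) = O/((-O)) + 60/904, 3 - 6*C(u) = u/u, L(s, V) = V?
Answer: 154532609/678 ≈ 2.2792e+5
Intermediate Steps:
C(u) = ⅓ (C(u) = ½ - u/(6*u) = ½ - ⅙*1 = ½ - ⅙ = ⅓)
p(O) = -211/226 (p(O) = O*(-1/O) + 60*(1/904) = -1 + 15/226 = -211/226)
(958873 - 1338560)*(C(104) + p(L(5, 28))) = (958873 - 1338560)*(⅓ - 211/226) = -379687*(-407/678) = 154532609/678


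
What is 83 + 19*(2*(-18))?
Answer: -601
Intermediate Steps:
83 + 19*(2*(-18)) = 83 + 19*(-36) = 83 - 684 = -601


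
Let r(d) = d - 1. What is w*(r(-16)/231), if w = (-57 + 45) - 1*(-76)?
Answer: -1088/231 ≈ -4.7100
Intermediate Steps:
r(d) = -1 + d
w = 64 (w = -12 + 76 = 64)
w*(r(-16)/231) = 64*((-1 - 16)/231) = 64*(-17*1/231) = 64*(-17/231) = -1088/231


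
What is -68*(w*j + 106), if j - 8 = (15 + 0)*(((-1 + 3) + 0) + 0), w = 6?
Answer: -22712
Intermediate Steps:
j = 38 (j = 8 + (15 + 0)*(((-1 + 3) + 0) + 0) = 8 + 15*((2 + 0) + 0) = 8 + 15*(2 + 0) = 8 + 15*2 = 8 + 30 = 38)
-68*(w*j + 106) = -68*(6*38 + 106) = -68*(228 + 106) = -68*334 = -22712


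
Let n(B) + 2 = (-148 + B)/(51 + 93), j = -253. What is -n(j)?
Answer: 689/144 ≈ 4.7847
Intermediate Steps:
n(B) = -109/36 + B/144 (n(B) = -2 + (-148 + B)/(51 + 93) = -2 + (-148 + B)/144 = -2 + (-148 + B)*(1/144) = -2 + (-37/36 + B/144) = -109/36 + B/144)
-n(j) = -(-109/36 + (1/144)*(-253)) = -(-109/36 - 253/144) = -1*(-689/144) = 689/144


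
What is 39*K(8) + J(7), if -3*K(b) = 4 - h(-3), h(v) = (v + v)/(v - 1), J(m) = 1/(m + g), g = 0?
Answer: -453/14 ≈ -32.357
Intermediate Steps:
J(m) = 1/m (J(m) = 1/(m + 0) = 1/m)
h(v) = 2*v/(-1 + v) (h(v) = (2*v)/(-1 + v) = 2*v/(-1 + v))
K(b) = -⅚ (K(b) = -(4 - 2*(-3)/(-1 - 3))/3 = -(4 - 2*(-3)/(-4))/3 = -(4 - 2*(-3)*(-1)/4)/3 = -(4 - 1*3/2)/3 = -(4 - 3/2)/3 = -⅓*5/2 = -⅚)
39*K(8) + J(7) = 39*(-⅚) + 1/7 = -65/2 + ⅐ = -453/14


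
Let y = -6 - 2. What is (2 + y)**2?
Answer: 36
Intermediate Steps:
y = -8
(2 + y)**2 = (2 - 8)**2 = (-6)**2 = 36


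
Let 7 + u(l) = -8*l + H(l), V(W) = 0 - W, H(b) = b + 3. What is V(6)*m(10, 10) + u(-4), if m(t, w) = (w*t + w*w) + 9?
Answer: -1230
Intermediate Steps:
H(b) = 3 + b
m(t, w) = 9 + w**2 + t*w (m(t, w) = (t*w + w**2) + 9 = (w**2 + t*w) + 9 = 9 + w**2 + t*w)
V(W) = -W
u(l) = -4 - 7*l (u(l) = -7 + (-8*l + (3 + l)) = -7 + (3 - 7*l) = -4 - 7*l)
V(6)*m(10, 10) + u(-4) = (-1*6)*(9 + 10**2 + 10*10) + (-4 - 7*(-4)) = -6*(9 + 100 + 100) + (-4 + 28) = -6*209 + 24 = -1254 + 24 = -1230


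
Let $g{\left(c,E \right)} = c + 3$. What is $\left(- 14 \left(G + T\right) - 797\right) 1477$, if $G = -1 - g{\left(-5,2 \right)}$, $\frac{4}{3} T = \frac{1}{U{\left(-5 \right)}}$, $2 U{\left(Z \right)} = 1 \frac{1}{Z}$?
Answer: $-1042762$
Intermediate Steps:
$U{\left(Z \right)} = \frac{1}{2 Z}$ ($U{\left(Z \right)} = \frac{1 \frac{1}{Z}}{2} = \frac{1}{2 Z}$)
$g{\left(c,E \right)} = 3 + c$
$T = - \frac{15}{2}$ ($T = \frac{3}{4 \frac{1}{2 \left(-5\right)}} = \frac{3}{4 \cdot \frac{1}{2} \left(- \frac{1}{5}\right)} = \frac{3}{4 \left(- \frac{1}{10}\right)} = \frac{3}{4} \left(-10\right) = - \frac{15}{2} \approx -7.5$)
$G = 1$ ($G = -1 - \left(3 - 5\right) = -1 - -2 = -1 + 2 = 1$)
$\left(- 14 \left(G + T\right) - 797\right) 1477 = \left(- 14 \left(1 - \frac{15}{2}\right) - 797\right) 1477 = \left(\left(-14\right) \left(- \frac{13}{2}\right) - 797\right) 1477 = \left(91 - 797\right) 1477 = \left(-706\right) 1477 = -1042762$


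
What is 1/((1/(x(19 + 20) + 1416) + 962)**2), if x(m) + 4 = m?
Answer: 2105401/1948433514769 ≈ 1.0806e-6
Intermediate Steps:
x(m) = -4 + m
1/((1/(x(19 + 20) + 1416) + 962)**2) = 1/((1/((-4 + (19 + 20)) + 1416) + 962)**2) = 1/((1/((-4 + 39) + 1416) + 962)**2) = 1/((1/(35 + 1416) + 962)**2) = 1/((1/1451 + 962)**2) = 1/((1395863/1451)**2) = 1/(1948433514769/2105401) = 2105401/1948433514769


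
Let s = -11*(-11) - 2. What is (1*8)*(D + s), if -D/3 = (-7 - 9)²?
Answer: -5192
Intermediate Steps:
D = -768 (D = -3*(-7 - 9)² = -3*(-16)² = -3*256 = -768)
s = 119 (s = 121 - 2 = 119)
(1*8)*(D + s) = (1*8)*(-768 + 119) = 8*(-649) = -5192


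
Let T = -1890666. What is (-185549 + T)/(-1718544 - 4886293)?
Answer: 2076215/6604837 ≈ 0.31435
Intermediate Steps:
(-185549 + T)/(-1718544 - 4886293) = (-185549 - 1890666)/(-1718544 - 4886293) = -2076215/(-6604837) = -2076215*(-1/6604837) = 2076215/6604837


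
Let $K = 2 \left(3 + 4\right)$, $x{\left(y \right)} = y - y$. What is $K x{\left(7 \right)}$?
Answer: $0$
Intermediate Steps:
$x{\left(y \right)} = 0$
$K = 14$ ($K = 2 \cdot 7 = 14$)
$K x{\left(7 \right)} = 14 \cdot 0 = 0$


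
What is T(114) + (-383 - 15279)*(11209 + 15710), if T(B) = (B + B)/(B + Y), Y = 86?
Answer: -21080268843/50 ≈ -4.2161e+8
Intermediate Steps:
T(B) = 2*B/(86 + B) (T(B) = (B + B)/(B + 86) = (2*B)/(86 + B) = 2*B/(86 + B))
T(114) + (-383 - 15279)*(11209 + 15710) = 2*114/(86 + 114) + (-383 - 15279)*(11209 + 15710) = 2*114/200 - 15662*26919 = 2*114*(1/200) - 421605378 = 57/50 - 421605378 = -21080268843/50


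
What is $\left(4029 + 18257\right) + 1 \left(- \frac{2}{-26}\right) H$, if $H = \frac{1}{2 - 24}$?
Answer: $\frac{6373795}{286} \approx 22286.0$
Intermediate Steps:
$H = - \frac{1}{22}$ ($H = \frac{1}{-22} = - \frac{1}{22} \approx -0.045455$)
$\left(4029 + 18257\right) + 1 \left(- \frac{2}{-26}\right) H = \left(4029 + 18257\right) + 1 \left(- \frac{2}{-26}\right) \left(- \frac{1}{22}\right) = 22286 + 1 \left(\left(-2\right) \left(- \frac{1}{26}\right)\right) \left(- \frac{1}{22}\right) = 22286 + 1 \cdot \frac{1}{13} \left(- \frac{1}{22}\right) = 22286 + \frac{1}{13} \left(- \frac{1}{22}\right) = 22286 - \frac{1}{286} = \frac{6373795}{286}$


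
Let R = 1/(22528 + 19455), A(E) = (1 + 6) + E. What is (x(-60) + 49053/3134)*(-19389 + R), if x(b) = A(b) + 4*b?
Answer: 353771707593337/65787361 ≈ 5.3775e+6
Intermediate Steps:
A(E) = 7 + E
R = 1/41983 ≈ 2.3819e-5
x(b) = 7 + 5*b (x(b) = (7 + b) + 4*b = 7 + 5*b)
(x(-60) + 49053/3134)*(-19389 + R) = ((7 + 5*(-60)) + 49053/3134)*(-19389 + 1/41983) = ((7 - 300) + 49053*(1/3134))*(-814008386/41983) = (-293 + 49053/3134)*(-814008386/41983) = -869209/3134*(-814008386/41983) = 353771707593337/65787361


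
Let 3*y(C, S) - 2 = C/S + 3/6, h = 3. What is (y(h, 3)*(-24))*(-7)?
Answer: 196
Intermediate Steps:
y(C, S) = ⅚ + C/(3*S) (y(C, S) = ⅔ + (C/S + 3/6)/3 = ⅔ + (C/S + 3*(⅙))/3 = ⅔ + (C/S + ½)/3 = ⅔ + (½ + C/S)/3 = ⅔ + (⅙ + C/(3*S)) = ⅚ + C/(3*S))
(y(h, 3)*(-24))*(-7) = ((⅚ + (⅓)*3/3)*(-24))*(-7) = ((⅚ + (⅓)*3*(⅓))*(-24))*(-7) = ((⅚ + ⅓)*(-24))*(-7) = ((7/6)*(-24))*(-7) = -28*(-7) = 196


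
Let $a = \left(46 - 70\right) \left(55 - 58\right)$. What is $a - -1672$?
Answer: $1744$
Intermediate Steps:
$a = 72$ ($a = \left(-24\right) \left(-3\right) = 72$)
$a - -1672 = 72 - -1672 = 72 + 1672 = 1744$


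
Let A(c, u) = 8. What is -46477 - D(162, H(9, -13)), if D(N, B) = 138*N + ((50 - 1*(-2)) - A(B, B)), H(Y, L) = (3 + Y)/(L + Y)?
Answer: -68877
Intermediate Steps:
H(Y, L) = (3 + Y)/(L + Y)
D(N, B) = 44 + 138*N (D(N, B) = 138*N + ((50 - 1*(-2)) - 1*8) = 138*N + ((50 + 2) - 8) = 138*N + (52 - 8) = 138*N + 44 = 44 + 138*N)
-46477 - D(162, H(9, -13)) = -46477 - (44 + 138*162) = -46477 - (44 + 22356) = -46477 - 1*22400 = -46477 - 22400 = -68877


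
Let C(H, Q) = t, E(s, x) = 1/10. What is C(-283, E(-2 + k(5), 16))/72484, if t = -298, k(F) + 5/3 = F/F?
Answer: -149/36242 ≈ -0.0041113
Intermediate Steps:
k(F) = -⅔ (k(F) = -5/3 + F/F = -5/3 + 1 = -⅔)
E(s, x) = ⅒
C(H, Q) = -298
C(-283, E(-2 + k(5), 16))/72484 = -298/72484 = -298*1/72484 = -149/36242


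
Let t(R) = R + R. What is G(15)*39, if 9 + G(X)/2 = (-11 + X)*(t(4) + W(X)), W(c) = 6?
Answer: 3666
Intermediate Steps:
t(R) = 2*R
G(X) = -326 + 28*X (G(X) = -18 + 2*((-11 + X)*(2*4 + 6)) = -18 + 2*((-11 + X)*(8 + 6)) = -18 + 2*((-11 + X)*14) = -18 + 2*(-154 + 14*X) = -18 + (-308 + 28*X) = -326 + 28*X)
G(15)*39 = (-326 + 28*15)*39 = (-326 + 420)*39 = 94*39 = 3666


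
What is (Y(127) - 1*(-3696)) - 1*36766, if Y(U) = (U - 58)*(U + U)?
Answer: -15544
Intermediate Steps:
Y(U) = 2*U*(-58 + U) (Y(U) = (-58 + U)*(2*U) = 2*U*(-58 + U))
(Y(127) - 1*(-3696)) - 1*36766 = (2*127*(-58 + 127) - 1*(-3696)) - 1*36766 = (2*127*69 + 3696) - 36766 = (17526 + 3696) - 36766 = 21222 - 36766 = -15544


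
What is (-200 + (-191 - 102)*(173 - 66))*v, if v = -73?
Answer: 2303223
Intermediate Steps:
(-200 + (-191 - 102)*(173 - 66))*v = (-200 + (-191 - 102)*(173 - 66))*(-73) = (-200 - 293*107)*(-73) = (-200 - 31351)*(-73) = -31551*(-73) = 2303223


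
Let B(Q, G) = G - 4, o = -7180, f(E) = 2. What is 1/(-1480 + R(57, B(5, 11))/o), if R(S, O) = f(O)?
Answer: -3590/5313201 ≈ -0.00067568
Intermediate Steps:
B(Q, G) = -4 + G
R(S, O) = 2
1/(-1480 + R(57, B(5, 11))/o) = 1/(-1480 + 2/(-7180)) = 1/(-1480 + 2*(-1/7180)) = 1/(-1480 - 1/3590) = 1/(-5313201/3590) = -3590/5313201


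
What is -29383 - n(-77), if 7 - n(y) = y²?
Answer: -23461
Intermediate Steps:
n(y) = 7 - y²
-29383 - n(-77) = -29383 - (7 - 1*(-77)²) = -29383 - (7 - 1*5929) = -29383 - (7 - 5929) = -29383 - 1*(-5922) = -29383 + 5922 = -23461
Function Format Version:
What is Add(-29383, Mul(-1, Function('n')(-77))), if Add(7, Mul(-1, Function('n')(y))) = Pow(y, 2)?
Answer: -23461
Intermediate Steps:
Function('n')(y) = Add(7, Mul(-1, Pow(y, 2)))
Add(-29383, Mul(-1, Function('n')(-77))) = Add(-29383, Mul(-1, Add(7, Mul(-1, Pow(-77, 2))))) = Add(-29383, Mul(-1, Add(7, Mul(-1, 5929)))) = Add(-29383, Mul(-1, Add(7, -5929))) = Add(-29383, Mul(-1, -5922)) = Add(-29383, 5922) = -23461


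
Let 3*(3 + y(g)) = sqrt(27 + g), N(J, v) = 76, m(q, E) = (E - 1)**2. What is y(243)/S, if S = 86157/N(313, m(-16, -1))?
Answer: -76/28719 + 76*sqrt(30)/86157 ≈ 0.0021852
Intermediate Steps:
m(q, E) = (-1 + E)**2
y(g) = -3 + sqrt(27 + g)/3
S = 86157/76 ≈ 1133.6
y(243)/S = (-3 + sqrt(27 + 243)/3)/(86157/76) = (-3 + sqrt(270)/3)*(76/86157) = (-3 + (3*sqrt(30))/3)*(76/86157) = (-3 + sqrt(30))*(76/86157) = -76/28719 + 76*sqrt(30)/86157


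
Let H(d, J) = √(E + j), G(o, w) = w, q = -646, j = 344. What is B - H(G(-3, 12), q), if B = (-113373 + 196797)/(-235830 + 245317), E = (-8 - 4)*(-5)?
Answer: 83424/9487 - 2*√101 ≈ -11.306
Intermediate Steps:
E = 60 (E = -12*(-5) = 60)
H(d, J) = 2*√101 (H(d, J) = √(60 + 344) = √404 = 2*√101)
B = 83424/9487 ≈ 8.7935
B - H(G(-3, 12), q) = 83424/9487 - 2*√101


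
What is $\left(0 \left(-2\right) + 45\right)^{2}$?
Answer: $2025$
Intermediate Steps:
$\left(0 \left(-2\right) + 45\right)^{2} = \left(0 + 45\right)^{2} = 45^{2} = 2025$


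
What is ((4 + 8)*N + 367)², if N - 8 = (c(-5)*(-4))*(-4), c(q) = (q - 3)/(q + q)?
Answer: 9504889/25 ≈ 3.8020e+5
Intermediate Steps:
c(q) = (-3 + q)/(2*q) (c(q) = (-3 + q)/((2*q)) = (-3 + q)*(1/(2*q)) = (-3 + q)/(2*q))
N = 104/5 (N = 8 + (((½)*(-3 - 5)/(-5))*(-4))*(-4) = 8 + (((½)*(-⅕)*(-8))*(-4))*(-4) = 8 + ((⅘)*(-4))*(-4) = 8 - 16/5*(-4) = 8 + 64/5 = 104/5 ≈ 20.800)
((4 + 8)*N + 367)² = ((4 + 8)*(104/5) + 367)² = (12*(104/5) + 367)² = (1248/5 + 367)² = (3083/5)² = 9504889/25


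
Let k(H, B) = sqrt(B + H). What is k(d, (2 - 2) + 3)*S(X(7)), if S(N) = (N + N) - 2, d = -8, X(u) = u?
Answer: 12*I*sqrt(5) ≈ 26.833*I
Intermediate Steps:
S(N) = -2 + 2*N (S(N) = 2*N - 2 = -2 + 2*N)
k(d, (2 - 2) + 3)*S(X(7)) = sqrt(((2 - 2) + 3) - 8)*(-2 + 2*7) = sqrt((0 + 3) - 8)*(-2 + 14) = sqrt(3 - 8)*12 = sqrt(-5)*12 = (I*sqrt(5))*12 = 12*I*sqrt(5)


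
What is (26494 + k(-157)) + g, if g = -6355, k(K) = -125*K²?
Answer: -3060986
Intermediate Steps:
(26494 + k(-157)) + g = (26494 - 125*(-157)²) - 6355 = (26494 - 125*24649) - 6355 = (26494 - 3081125) - 6355 = -3054631 - 6355 = -3060986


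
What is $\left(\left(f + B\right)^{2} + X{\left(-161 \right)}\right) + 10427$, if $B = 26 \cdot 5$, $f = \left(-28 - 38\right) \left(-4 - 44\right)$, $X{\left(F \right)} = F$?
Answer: $10887070$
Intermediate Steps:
$f = 3168$ ($f = \left(-66\right) \left(-48\right) = 3168$)
$B = 130$
$\left(\left(f + B\right)^{2} + X{\left(-161 \right)}\right) + 10427 = \left(\left(3168 + 130\right)^{2} - 161\right) + 10427 = \left(3298^{2} - 161\right) + 10427 = \left(10876804 - 161\right) + 10427 = 10876643 + 10427 = 10887070$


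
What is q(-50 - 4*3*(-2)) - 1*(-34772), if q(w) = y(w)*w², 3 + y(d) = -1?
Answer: 32068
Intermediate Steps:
y(d) = -4 (y(d) = -3 - 1 = -4)
q(w) = -4*w²
q(-50 - 4*3*(-2)) - 1*(-34772) = -4*(-50 - 4*3*(-2))² - 1*(-34772) = -4*(-50 - 12*(-2))² + 34772 = -4*(-50 + 24)² + 34772 = -4*(-26)² + 34772 = -4*676 + 34772 = -2704 + 34772 = 32068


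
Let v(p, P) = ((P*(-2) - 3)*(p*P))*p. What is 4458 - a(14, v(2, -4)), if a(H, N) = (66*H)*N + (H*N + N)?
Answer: 79578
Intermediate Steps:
v(p, P) = P*p²*(-3 - 2*P) (v(p, P) = ((-2*P - 3)*(P*p))*p = ((-3 - 2*P)*(P*p))*p = (P*p*(-3 - 2*P))*p = P*p²*(-3 - 2*P))
a(H, N) = N + 67*H*N (a(H, N) = 66*H*N + (N + H*N) = N + 67*H*N)
4458 - a(14, v(2, -4)) = 4458 - (-1*(-4)*2²*(3 + 2*(-4)))*(1 + 67*14) = 4458 - (-1*(-4)*4*(3 - 8))*(1 + 938) = 4458 - (-1*(-4)*4*(-5))*939 = 4458 - (-80)*939 = 4458 - 1*(-75120) = 4458 + 75120 = 79578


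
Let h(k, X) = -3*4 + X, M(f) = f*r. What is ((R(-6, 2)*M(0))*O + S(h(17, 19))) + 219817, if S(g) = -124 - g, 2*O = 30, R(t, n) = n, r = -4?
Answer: 219686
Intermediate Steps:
M(f) = -4*f (M(f) = f*(-4) = -4*f)
h(k, X) = -12 + X
O = 15 (O = (½)*30 = 15)
((R(-6, 2)*M(0))*O + S(h(17, 19))) + 219817 = ((2*(-4*0))*15 + (-124 - (-12 + 19))) + 219817 = ((2*0)*15 + (-124 - 1*7)) + 219817 = (0*15 + (-124 - 7)) + 219817 = (0 - 131) + 219817 = -131 + 219817 = 219686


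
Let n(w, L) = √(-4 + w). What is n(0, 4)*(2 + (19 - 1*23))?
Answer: -4*I ≈ -4.0*I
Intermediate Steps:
n(0, 4)*(2 + (19 - 1*23)) = √(-4 + 0)*(2 + (19 - 1*23)) = √(-4)*(2 + (19 - 23)) = (2*I)*(2 - 4) = (2*I)*(-2) = -4*I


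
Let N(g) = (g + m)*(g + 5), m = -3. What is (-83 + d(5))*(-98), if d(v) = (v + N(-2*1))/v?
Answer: 8330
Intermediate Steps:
N(g) = (-3 + g)*(5 + g) (N(g) = (g - 3)*(g + 5) = (-3 + g)*(5 + g))
d(v) = (-15 + v)/v (d(v) = (v + (-15 + (-2*1)**2 + 2*(-2*1)))/v = (v + (-15 + (-2)**2 + 2*(-2)))/v = (v + (-15 + 4 - 4))/v = (v - 15)/v = (-15 + v)/v)
(-83 + d(5))*(-98) = (-83 + (-15 + 5)/5)*(-98) = (-83 + (1/5)*(-10))*(-98) = (-83 - 2)*(-98) = -85*(-98) = 8330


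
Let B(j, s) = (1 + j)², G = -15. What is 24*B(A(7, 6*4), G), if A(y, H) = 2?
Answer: 216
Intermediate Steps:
24*B(A(7, 6*4), G) = 24*(1 + 2)² = 24*3² = 24*9 = 216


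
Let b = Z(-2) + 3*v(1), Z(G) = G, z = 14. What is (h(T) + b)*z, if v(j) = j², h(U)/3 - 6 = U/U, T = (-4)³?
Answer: 308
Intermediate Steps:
T = -64
h(U) = 21 (h(U) = 18 + 3*(U/U) = 18 + 3*1 = 18 + 3 = 21)
b = 1 (b = -2 + 3*1² = -2 + 3*1 = -2 + 3 = 1)
(h(T) + b)*z = (21 + 1)*14 = 22*14 = 308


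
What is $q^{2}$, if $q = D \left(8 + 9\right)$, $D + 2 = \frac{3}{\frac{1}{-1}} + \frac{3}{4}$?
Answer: $\frac{83521}{16} \approx 5220.1$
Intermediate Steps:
$D = - \frac{17}{4}$ ($D = -2 + \left(\frac{3}{\frac{1}{-1}} + \frac{3}{4}\right) = -2 + \left(\frac{3}{-1} + 3 \cdot \frac{1}{4}\right) = -2 + \left(3 \left(-1\right) + \frac{3}{4}\right) = -2 + \left(-3 + \frac{3}{4}\right) = -2 - \frac{9}{4} = - \frac{17}{4} \approx -4.25$)
$q = - \frac{289}{4}$ ($q = - \frac{17 \left(8 + 9\right)}{4} = \left(- \frac{17}{4}\right) 17 = - \frac{289}{4} \approx -72.25$)
$q^{2} = \left(- \frac{289}{4}\right)^{2} = \frac{83521}{16}$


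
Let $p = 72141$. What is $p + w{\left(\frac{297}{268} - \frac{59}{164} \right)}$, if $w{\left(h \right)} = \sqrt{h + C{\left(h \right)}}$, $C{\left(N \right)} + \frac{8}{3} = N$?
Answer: $72141 + \frac{2 i \sqrt{19860810}}{8241} \approx 72141.0 + 1.0816 i$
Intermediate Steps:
$C{\left(N \right)} = - \frac{8}{3} + N$
$w{\left(h \right)} = \sqrt{- \frac{8}{3} + 2 h}$ ($w{\left(h \right)} = \sqrt{h + \left(- \frac{8}{3} + h\right)} = \sqrt{- \frac{8}{3} + 2 h}$)
$p + w{\left(\frac{297}{268} - \frac{59}{164} \right)} = 72141 + \frac{\sqrt{-24 + 18 \left(\frac{297}{268} - \frac{59}{164}\right)}}{3} = 72141 + \frac{\sqrt{-24 + 18 \cdot \frac{2056}{2747}}}{3} = 72141 + \frac{\sqrt{-24 + \frac{37008}{2747}}}{3} = 72141 + \frac{\sqrt{- \frac{28920}{2747}}}{3} = 72141 + \frac{\frac{2}{2747} i \sqrt{19860810}}{3} = 72141 + \frac{2 i \sqrt{19860810}}{8241}$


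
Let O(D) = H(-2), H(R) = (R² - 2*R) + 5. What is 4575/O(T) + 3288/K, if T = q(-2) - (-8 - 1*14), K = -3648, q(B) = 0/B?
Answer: 693619/1976 ≈ 351.02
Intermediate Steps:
q(B) = 0
T = 22 (T = 0 - (-8 - 1*14) = 0 - (-8 - 14) = 0 - 1*(-22) = 0 + 22 = 22)
H(R) = 5 + R² - 2*R
O(D) = 13 (O(D) = 5 + (-2)² - 2*(-2) = 5 + 4 + 4 = 13)
4575/O(T) + 3288/K = 4575/13 + 3288/(-3648) = 4575*(1/13) + 3288*(-1/3648) = 4575/13 - 137/152 = 693619/1976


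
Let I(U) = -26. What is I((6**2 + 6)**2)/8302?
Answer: -13/4151 ≈ -0.0031318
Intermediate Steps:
I((6**2 + 6)**2)/8302 = -26/8302 = -26*1/8302 = -13/4151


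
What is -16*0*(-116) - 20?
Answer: -20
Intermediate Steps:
-16*0*(-116) - 20 = 0*(-116) - 20 = 0 - 20 = -20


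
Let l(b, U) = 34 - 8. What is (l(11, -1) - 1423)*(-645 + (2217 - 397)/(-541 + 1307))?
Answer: 343836625/383 ≈ 8.9775e+5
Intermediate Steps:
l(b, U) = 26
(l(11, -1) - 1423)*(-645 + (2217 - 397)/(-541 + 1307)) = (26 - 1423)*(-645 + (2217 - 397)/(-541 + 1307)) = -1397*(-645 + 1820/766) = -1397*(-645 + 1820*(1/766)) = -1397*(-645 + 910/383) = -1397*(-246125/383) = 343836625/383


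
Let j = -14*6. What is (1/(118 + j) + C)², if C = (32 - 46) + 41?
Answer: 844561/1156 ≈ 730.59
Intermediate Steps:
j = -84
C = 27 (C = -14 + 41 = 27)
(1/(118 + j) + C)² = (1/(118 - 84) + 27)² = (1/34 + 27)² = (919/34)² = 844561/1156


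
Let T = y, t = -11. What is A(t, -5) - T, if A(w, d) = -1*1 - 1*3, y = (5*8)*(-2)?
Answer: 76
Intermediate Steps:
y = -80 (y = 40*(-2) = -80)
A(w, d) = -4 (A(w, d) = -1 - 3 = -4)
T = -80
A(t, -5) - T = -4 - 1*(-80) = -4 + 80 = 76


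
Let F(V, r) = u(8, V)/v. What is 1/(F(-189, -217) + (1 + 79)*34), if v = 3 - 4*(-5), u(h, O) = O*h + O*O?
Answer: 23/96769 ≈ 0.00023768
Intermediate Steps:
u(h, O) = O**2 + O*h (u(h, O) = O*h + O**2 = O**2 + O*h)
v = 23 (v = 3 + 20 = 23)
F(V, r) = V*(8 + V)/23 (F(V, r) = (V*(V + 8))/23 = (V*(8 + V))*(1/23) = V*(8 + V)/23)
1/(F(-189, -217) + (1 + 79)*34) = 1/((1/23)*(-189)*(8 - 189) + (1 + 79)*34) = 1/((1/23)*(-189)*(-181) + 80*34) = 1/(34209/23 + 2720) = 1/(96769/23) = 23/96769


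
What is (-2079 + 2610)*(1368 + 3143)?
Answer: 2395341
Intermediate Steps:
(-2079 + 2610)*(1368 + 3143) = 531*4511 = 2395341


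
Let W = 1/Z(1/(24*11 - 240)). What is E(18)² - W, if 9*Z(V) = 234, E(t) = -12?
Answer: 3743/26 ≈ 143.96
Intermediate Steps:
Z(V) = 26 (Z(V) = (⅑)*234 = 26)
W = 1/26 ≈ 0.038462
E(18)² - W = (-12)² - 1*1/26 = 144 - 1/26 = 3743/26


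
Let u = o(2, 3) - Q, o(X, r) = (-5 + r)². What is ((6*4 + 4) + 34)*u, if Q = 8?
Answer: -248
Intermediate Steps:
u = -4 (u = (-5 + 3)² - 1*8 = (-2)² - 8 = 4 - 8 = -4)
((6*4 + 4) + 34)*u = ((6*4 + 4) + 34)*(-4) = ((24 + 4) + 34)*(-4) = (28 + 34)*(-4) = 62*(-4) = -248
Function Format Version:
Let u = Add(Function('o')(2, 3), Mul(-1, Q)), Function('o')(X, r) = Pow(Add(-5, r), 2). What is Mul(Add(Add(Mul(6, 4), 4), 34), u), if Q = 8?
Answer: -248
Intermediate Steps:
u = -4 (u = Add(Pow(Add(-5, 3), 2), Mul(-1, 8)) = Add(Pow(-2, 2), -8) = Add(4, -8) = -4)
Mul(Add(Add(Mul(6, 4), 4), 34), u) = Mul(Add(Add(Mul(6, 4), 4), 34), -4) = Mul(Add(Add(24, 4), 34), -4) = Mul(Add(28, 34), -4) = Mul(62, -4) = -248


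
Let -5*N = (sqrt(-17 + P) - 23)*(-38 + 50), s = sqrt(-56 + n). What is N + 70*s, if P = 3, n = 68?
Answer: 276/5 + 140*sqrt(3) - 12*I*sqrt(14)/5 ≈ 297.69 - 8.98*I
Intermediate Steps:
s = 2*sqrt(3) (s = sqrt(-56 + 68) = sqrt(12) = 2*sqrt(3) ≈ 3.4641)
N = 276/5 - 12*I*sqrt(14)/5 (N = -(sqrt(-17 + 3) - 23)*(-38 + 50)/5 = -(sqrt(-14) - 23)*12/5 = -(I*sqrt(14) - 23)*12/5 = -(-23 + I*sqrt(14))*12/5 = -(-276 + 12*I*sqrt(14))/5 = 276/5 - 12*I*sqrt(14)/5 ≈ 55.2 - 8.98*I)
N + 70*s = (276/5 - 12*I*sqrt(14)/5) + 70*(2*sqrt(3)) = (276/5 - 12*I*sqrt(14)/5) + 140*sqrt(3) = 276/5 + 140*sqrt(3) - 12*I*sqrt(14)/5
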